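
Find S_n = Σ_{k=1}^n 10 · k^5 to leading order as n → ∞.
S_n ~ 5 · n^6 / 3

By integral comparison (Euler-Maclaurin), Σ_{k=1}^n 10 · k^5 = 10 · ∫_0^n x^5 dx + O(n^5) = 10 · n^6/6 = 5 · n^6 / 3 + O(n^5). (Equivalently, Faulhaber's formula gives the same leading term.)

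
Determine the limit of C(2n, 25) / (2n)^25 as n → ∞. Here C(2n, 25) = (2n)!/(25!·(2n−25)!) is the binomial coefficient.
lim = 1/25! = 1/15511210043330985984000000

With N = 2n → ∞: C(N, 25) / N^25 = [N(N−1)…(N−24)] / (25! · N^25) = (1/25!) · 1 · (1 − 1/(2n)) · … · (1 − 24/(2n)). Each factor → 1 as N → ∞, so the limit is 1/25! = 1/15511210043330985984000000.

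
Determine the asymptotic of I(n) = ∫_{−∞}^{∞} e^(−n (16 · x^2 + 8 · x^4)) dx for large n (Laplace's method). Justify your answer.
I(n) ~ sqrt(π/(16n))

φ(x) = 16 · x^2 + 8 · x^4 has its unique global minimum at x* = 0 (since φ'(x) = 32x + 32x^3 = 0 only at x = 0 for real x with both coefficients positive, and φ → ∞ as |x| → ∞). At x* = 0, φ(0) = 0 and φ''(0) = 32. Laplace's method then gives
  I(n) ~ sqrt(2π / (n · φ''(0))) · e^(−n φ(0)) = sqrt(2π / (32n)) = sqrt(π/(16n)).
The 8 · x^4 term contributes only at subleading order (an O(1/n) relative correction).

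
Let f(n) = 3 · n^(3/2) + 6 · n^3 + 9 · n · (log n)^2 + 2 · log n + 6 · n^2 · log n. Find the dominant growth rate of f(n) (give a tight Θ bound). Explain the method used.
f(n) ∈ Θ(n^3)

Compare the terms by growth order. For large n, n^a · (log n)^b dominates n^a' · (log n)^b' iff a > a', or (a = a' and b > b'). Ranking the 5 terms shows the dominant one is 6 · n^3. Hence f(n) ∈ Θ(n^3).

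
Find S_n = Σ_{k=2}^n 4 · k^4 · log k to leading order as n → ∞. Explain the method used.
S_n ~ 4 · n^5 log n / 5 − 4 · n^5 / 25

By integral comparison, S_n = ∫_1^n 4 · x^4 · log x dx + O(n^4 · log n). For the integral, ∫ x^4 log x dx = n^5 log n / 5 − n^5/25 (integration by parts). Hence S_n ~ 4 · n^5 log n / 5 − 4 · n^5 / 25.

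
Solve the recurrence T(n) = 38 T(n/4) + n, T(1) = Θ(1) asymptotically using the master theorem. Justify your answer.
T(n) = Θ(n^(log_4 38))

Master theorem: compare f(n) = n to n^(log_4 38) where log_4 38 ≈ 2.624. Since 1 < log_4 38, we have f(n) = O(n^(log_4 38 − ε)) for some ε > 0 — Case 1. Hence T(n) = Θ(n^(log_4 38)).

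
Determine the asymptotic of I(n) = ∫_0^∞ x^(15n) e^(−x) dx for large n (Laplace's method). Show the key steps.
I(n) ~ sqrt(2π·15n) · (15n/e)^(15n)

Write the integrand as exp(15n ln x − x) and set f(x) = 15n ln x − x. Then f'(x) = 15n/x − 1 = 0 at x* = 15n, and f''(x*) = −15n/x*^2 = −1/(15n). Laplace's method (interior maximum) gives
  I(n) ~ e^(f(x*)) · sqrt(2π / |f''(x*)|)
        = exp(15n ln(15n) − 15n) · sqrt(2π · 15n)
        = (15n)^(15n) e^(−15n) · sqrt(2π·15n)
        = sqrt(2π·15n) · (15n/e)^(15n).
This matches Γ(15n+1) with Stirling applied to Γ.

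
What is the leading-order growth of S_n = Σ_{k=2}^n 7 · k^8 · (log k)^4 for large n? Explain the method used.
S_n ~ 7 · n^9 · (log n)^4 / 9

By integral comparison, S_n = ∫_1^n 7 · x^8 · (log x)^4 dx + O(n^8 · (log n)^4). For the integral, the leading term of ∫_1^n x^8 (log x)^4 dx is n^9/9 · (log n)^4 (by repeated integration by parts; each step lowers the log-exponent and produces a relatively O(1/log n) correction). Hence S_n ~ 7 · n^9 · (log n)^4 / 9.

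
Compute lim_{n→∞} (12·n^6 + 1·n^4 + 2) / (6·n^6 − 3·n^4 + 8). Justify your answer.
lim = 12/6 = 2

For large n the leading n^6 terms dominate both numerator and denominator. Dividing top and bottom by n^6, every other term tends to 0, leaving 12/6 = 2.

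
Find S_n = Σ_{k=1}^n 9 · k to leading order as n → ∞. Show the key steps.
S_n ~ 9 · n^2 / 2

By integral comparison (Euler-Maclaurin), Σ_{k=1}^n 9 · k = 9 · ∫_0^n x^1 dx + O(n) = 9 · n^2/2 + O(n). (Equivalently, Faulhaber's formula gives the same leading term.)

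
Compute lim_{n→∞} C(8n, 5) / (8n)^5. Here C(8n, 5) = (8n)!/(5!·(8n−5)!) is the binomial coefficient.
lim = 1/5! = 1/120

With N = 8n → ∞: C(N, 5) / N^5 = [N(N−1)…(N−4)] / (5! · N^5) = (1/5!) · 1 · (1 − 1/(8n)) · (1 − 2/(8n)) · (1 − 3/(8n)) · (1 − 4/(8n)). Each factor → 1 as N → ∞, so the limit is 1/5! = 1/120.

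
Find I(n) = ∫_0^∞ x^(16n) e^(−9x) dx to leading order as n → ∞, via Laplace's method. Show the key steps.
I(n) ~ (sqrt(2π·16n) / 9) · (16n/(9e))^(16n)

Write the integrand as exp(16n ln x − 9x) and set f(x) = 16n ln x − 9x. Then f'(x) = 16n/x − 9 = 0 at x* = 16n/9, and f''(x*) = −16n/x*^2 = −9^2/(16n). Laplace's method (interior maximum) gives
  I(n) ~ e^(f(x*)) · sqrt(2π / |f''(x*)|)
        = exp(16n ln(16n/9) − 16n) · sqrt(2π · 16n / 9^2)
        = (16n/9)^(16n) e^(−16n) · sqrt(2π·16n) / 9
        = (sqrt(2π·16n) / 9) · (16n/(9e))^(16n).
This matches Γ(16n+1)/9^(16n+1) with Stirling applied to Γ.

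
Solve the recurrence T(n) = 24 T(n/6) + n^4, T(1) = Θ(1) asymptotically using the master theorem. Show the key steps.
T(n) = Θ(n^4)

log_6 24 ≈ 1.774. f(n) = n^4 dominates n^(log_6 24) since 4 > 1.774, and the regularity condition a·f(n/b) = 24·(n/6)^4 = (24/1296)·n^4 ≤ c·f(n) holds with c = 24/1296 ≈ 0.0185 < 1. So this is Case 3: T(n) = Θ(f(n)) = Θ(n^4).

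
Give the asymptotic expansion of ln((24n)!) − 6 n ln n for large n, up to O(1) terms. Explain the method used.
ln((24n)!) − 6 n ln n = 18 n ln n + 24(ln 24 − 1) n + (1/2) ln(2π·24n) + O(1/n)

Stirling: ln((24n)!) = 24n ln(24n) − 24n + (1/2) ln(2π·24n) + O(1/n).
Expand 24n ln(24n) = 24n (ln n + ln 24) = 24n ln n + 24n ln 24.
Subtract 6n ln n: leading term is (24 − 6) n ln n = 18 n ln n. The next term is 24n ln 24 − 24n = 24(ln 24 − 1) n. Then the (1/2) ln(2π·24n) correction.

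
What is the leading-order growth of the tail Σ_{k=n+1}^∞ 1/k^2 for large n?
Σ_{k>n} 1/k^2 ~ 1/(1 · n)

Compare to the integral: ∫_{n}^∞ x^(−2) dx = [−x^(−1)/1]_{n}^∞ = 1/((2−1)·n). Euler-Maclaurin then gives
  Σ_{k>n} 1/k^2 = ∫_{n}^∞ dx/x^2 − 1/(2·n^2) + O(1/n^3).
(Equivalently this is ζ(2) − Σ_{k≤n} 1/k^2.)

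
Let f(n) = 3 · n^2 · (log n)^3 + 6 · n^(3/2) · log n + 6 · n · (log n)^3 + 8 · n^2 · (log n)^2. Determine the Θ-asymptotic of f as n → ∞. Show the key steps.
f(n) ∈ Θ(n^2 · (log n)^3)

Compare the terms by growth order. For large n, n^a · (log n)^b dominates n^a' · (log n)^b' iff a > a', or (a = a' and b > b'). Ranking the 4 terms shows the dominant one is 3 · n^2 · (log n)^3. Hence f(n) ∈ Θ(n^2 · (log n)^3).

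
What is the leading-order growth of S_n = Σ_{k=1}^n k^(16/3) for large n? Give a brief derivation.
S_n ~ (3/19) · n^(19/3)

Integral comparison: Σ_{k=1}^n k^(16/3) = ∫_0^n x^(16/3) dx + O(n^(16/3)). The integral is n^(1 + 16/3) / (1 + 16/3) = n^((16+3)/3) / ((16+3)/3) = (3/19) · n^(19/3).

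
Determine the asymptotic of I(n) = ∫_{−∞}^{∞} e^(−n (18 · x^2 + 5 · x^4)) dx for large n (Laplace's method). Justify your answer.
I(n) ~ sqrt(π/(18n))

φ(x) = 18 · x^2 + 5 · x^4 has its unique global minimum at x* = 0 (since φ'(x) = 36x + 20x^3 = 0 only at x = 0 for real x with both coefficients positive, and φ → ∞ as |x| → ∞). At x* = 0, φ(0) = 0 and φ''(0) = 36. Laplace's method then gives
  I(n) ~ sqrt(2π / (n · φ''(0))) · e^(−n φ(0)) = sqrt(2π / (36n)) = sqrt(π/(18n)).
The 5 · x^4 term contributes only at subleading order (an O(1/n) relative correction).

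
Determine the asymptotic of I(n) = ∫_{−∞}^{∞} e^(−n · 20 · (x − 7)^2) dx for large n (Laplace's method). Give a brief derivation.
I(n) = sqrt(π/(20n))

Here φ(x) = 20 · (x − 7)^2 has its unique minimum at x* = 7 with φ(x*) = 0 and φ''(x*) = 40. Laplace's method gives
  I(n) ~ e^(−n φ(x*)) · sqrt(2π / (n · φ''(x*))) = sqrt(2π / (40n)) = sqrt(π/(20n)).
This is exact: substituting u = (x − 7)·sqrt(20n) gives I(n) = (1/sqrt(20n)) ∫_{−∞}^{∞} e^(−u^2) du = sqrt(π/(20n)).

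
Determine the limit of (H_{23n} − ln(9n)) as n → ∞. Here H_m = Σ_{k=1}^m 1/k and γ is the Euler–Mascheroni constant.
lim = ln(23/9) + γ

By Euler-Maclaurin, H_m = ln m + γ + O(1/m). So
  H_{23n} − ln(9n) = ln(23n) + γ − ln(9n) + O(1/n)
                       = ln(23/9) + γ + O(1/n).
Hence the limit is ln(23/9) + γ.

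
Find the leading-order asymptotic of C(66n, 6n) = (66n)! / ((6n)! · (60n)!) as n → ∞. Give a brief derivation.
C(66n, 6n) ~ (285311670611/10000000000)^(6n) · sqrt(11/(20π·6n))

Write N = 6n. Apply Stirling to each factorial:
  (11N)! ~ sqrt(2π·11N) · (11N/e)^(11N),
  N! ~ sqrt(2π N) · (N/e)^N,
  (10N)! ~ sqrt(2π·10N) · (10N/e)^(10N).
The exponential factors combine to (11N)^(11N) / (N^N · (10N)^(10N)) = 11^(11N)/10^(10N) = (11^11/10^10)^N = (285311670611/10000000000)^N.
The square-root prefactors combine to sqrt(2π·11N) / (sqrt(2π N)·sqrt(2π·10N)) = sqrt(11 / (2π·10·N)) = sqrt(11/(20π·6n)).
Substituting N = 6n: C(66n, 6n) ~ (285311670611/10000000000)^(6n) · sqrt(11/(20π·6n)).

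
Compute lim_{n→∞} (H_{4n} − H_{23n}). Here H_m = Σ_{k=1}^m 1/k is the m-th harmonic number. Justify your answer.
lim = ln(4/23)

Euler-Maclaurin gives H_m = ln m + γ + 1/(2m) + O(1/m^2). The γ and O(1/m) terms cancel in the difference:
  H_{4n} − H_{23n} = ln(4n) − ln(23n) + O(1/n) = ln(4/23) + O(1/n).
Hence the limit is ln(4/23).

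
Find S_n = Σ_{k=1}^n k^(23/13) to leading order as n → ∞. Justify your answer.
S_n ~ (13/36) · n^(36/13)

Integral comparison: Σ_{k=1}^n k^(23/13) = ∫_0^n x^(23/13) dx + O(n^(23/13)). The integral is n^(1 + 23/13) / (1 + 23/13) = n^((23+13)/13) / ((23+13)/13) = (13/36) · n^(36/13).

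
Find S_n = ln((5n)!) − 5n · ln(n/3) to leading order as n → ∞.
S_n ~ 5n · (ln 15 − 1) + O(ln n)

Stirling: ln((5n)!) = 5n ln(5n) − 5n + O(ln n).
  S_n = 5n ln(5n) − 5n − 5n ln(n/3) + O(ln n)
      = 5n ln(5n) − 5n ln n + 5n ln 3 − 5n + O(ln n)
      = 5n ln 5 + 5n ln 3 − 5n + O(ln n)
      = 5n (ln 15 − 1) + O(ln n).
Numerically ln(15) − 1 ≈ 1.7081.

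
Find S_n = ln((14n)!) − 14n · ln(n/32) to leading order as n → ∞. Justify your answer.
S_n ~ 14n · (ln 448 − 1) + O(ln n)

Stirling: ln((14n)!) = 14n ln(14n) − 14n + O(ln n).
  S_n = 14n ln(14n) − 14n − 14n ln(n/32) + O(ln n)
      = 14n ln(14n) − 14n ln n + 14n ln 32 − 14n + O(ln n)
      = 14n ln 14 + 14n ln 32 − 14n + O(ln n)
      = 14n (ln 448 − 1) + O(ln n).
Numerically ln(448) − 1 ≈ 5.1048.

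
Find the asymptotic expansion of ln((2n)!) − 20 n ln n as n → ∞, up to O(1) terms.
ln((2n)!) − 20 n ln n = −18 n ln n + 2(ln 2 − 1) n + (1/2) ln(2π·2n) + O(1/n)

Stirling: ln((2n)!) = 2n ln(2n) − 2n + (1/2) ln(2π·2n) + O(1/n).
Expand 2n ln(2n) = 2n (ln n + ln 2) = 2n ln n + 2n ln 2.
Subtract 20n ln n: leading term is (2 − 20) n ln n = −18 n ln n. The next term is 2n ln 2 − 2n = 2(ln 2 − 1) n. Then the (1/2) ln(2π·2n) correction.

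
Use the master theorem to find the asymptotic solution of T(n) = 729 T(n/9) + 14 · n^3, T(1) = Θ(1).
T(n) = Θ(n^3 log n)

log_9 729 = 3, and f(n) = 14 · n^3 = Θ(n^(log_9 729)). This is Case 2 of the master theorem: T(n) = Θ(f(n) · log n) = Θ(n^3 log n).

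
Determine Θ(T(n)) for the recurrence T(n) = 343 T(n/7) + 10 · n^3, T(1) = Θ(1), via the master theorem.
T(n) = Θ(n^3 log n)

log_7 343 = 3, and f(n) = 10 · n^3 = Θ(n^(log_7 343)). This is Case 2 of the master theorem: T(n) = Θ(f(n) · log n) = Θ(n^3 log n).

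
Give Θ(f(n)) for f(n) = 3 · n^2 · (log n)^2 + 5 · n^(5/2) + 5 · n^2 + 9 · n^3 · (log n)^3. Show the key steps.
f(n) ∈ Θ(n^3 · (log n)^3)

Compare the terms by growth order. For large n, n^a · (log n)^b dominates n^a' · (log n)^b' iff a > a', or (a = a' and b > b'). Ranking the 4 terms shows the dominant one is 9 · n^3 · (log n)^3. Hence f(n) ∈ Θ(n^3 · (log n)^3).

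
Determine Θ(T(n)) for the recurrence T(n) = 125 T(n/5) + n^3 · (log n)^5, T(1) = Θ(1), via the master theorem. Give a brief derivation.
T(n) = Θ(n^3 · (log n)^6)

Here log_5 125 = 3 and f(n) = n^3 · (log n)^5 = Θ(n^(log_5 125) · (log n)^5). This is the extended Case 2 of the master theorem (f matches the critical exponent up to log factors), giving T(n) = Θ(n^(log_5 125) · (log n)^(5+1)) = Θ(n^3 · (log n)^6).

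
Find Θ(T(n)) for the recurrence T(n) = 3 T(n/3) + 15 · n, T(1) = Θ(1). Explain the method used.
T(n) = Θ(n log n)

log_3 3 = 1, and f(n) = 15 · n = Θ(n^(log_3 3)). This is Case 2 of the master theorem: T(n) = Θ(f(n) · log n) = Θ(n log n).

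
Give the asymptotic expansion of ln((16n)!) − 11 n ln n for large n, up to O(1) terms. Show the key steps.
ln((16n)!) − 11 n ln n = 5 n ln n + 16(ln 16 − 1) n + (1/2) ln(2π·16n) + O(1/n)

Stirling: ln((16n)!) = 16n ln(16n) − 16n + (1/2) ln(2π·16n) + O(1/n).
Expand 16n ln(16n) = 16n (ln n + ln 16) = 16n ln n + 16n ln 16.
Subtract 11n ln n: leading term is (16 − 11) n ln n = 5 n ln n. The next term is 16n ln 16 − 16n = 16(ln 16 − 1) n. Then the (1/2) ln(2π·16n) correction.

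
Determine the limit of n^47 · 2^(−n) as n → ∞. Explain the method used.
lim = 0

Exponentials with base > 1 dominate every fixed polynomial: for any fixed c, n^c / 2^n → 0 as n → ∞ (e.g. by the ratio test, or by writing 2^n = e^(n ln 2) and noting e^(n ln 2) / n^c → ∞). Hence n^47 · 2^(−n) = n^47 / 2^n → 0.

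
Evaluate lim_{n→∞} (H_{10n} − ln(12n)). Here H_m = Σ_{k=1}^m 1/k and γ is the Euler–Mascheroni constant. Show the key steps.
lim = ln(5/6) + γ

By Euler-Maclaurin, H_m = ln m + γ + O(1/m). So
  H_{10n} − ln(12n) = ln(10n) + γ − ln(12n) + O(1/n)
                       = ln(10/12) + γ + O(1/n).
Hence the limit is ln(10/12) + γ (= ln(5/6)).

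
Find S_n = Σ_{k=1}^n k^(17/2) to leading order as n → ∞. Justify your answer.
S_n ~ (2/19) · n^(19/2)

Integral comparison: Σ_{k=1}^n k^(17/2) = ∫_0^n x^(17/2) dx + O(n^(17/2)). The integral is n^(1 + 17/2) / (1 + 17/2) = n^((17+2)/2) / ((17+2)/2) = (2/19) · n^(19/2).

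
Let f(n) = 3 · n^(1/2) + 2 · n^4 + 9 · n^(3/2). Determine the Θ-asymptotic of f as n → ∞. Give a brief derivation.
f(n) ∈ Θ(n^4)

Compare the terms by growth order. For large n, n^a · (log n)^b dominates n^a' · (log n)^b' iff a > a', or (a = a' and b > b'). Ranking the 3 terms shows the dominant one is 2 · n^4. Hence f(n) ∈ Θ(n^4).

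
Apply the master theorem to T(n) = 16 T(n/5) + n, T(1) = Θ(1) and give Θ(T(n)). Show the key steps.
T(n) = Θ(n^(log_5 16))

Master theorem: compare f(n) = n to n^(log_5 16) where log_5 16 ≈ 1.723. Since 1 < log_5 16, we have f(n) = O(n^(log_5 16 − ε)) for some ε > 0 — Case 1. Hence T(n) = Θ(n^(log_5 16)).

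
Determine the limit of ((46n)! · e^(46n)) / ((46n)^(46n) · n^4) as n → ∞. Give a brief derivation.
lim = 0

Stirling: (46n)! ~ sqrt(2π·46n) · (46n/e)^(46n). Hence
  (46n)! · e^(46n) / (46n)^(46n) ~ sqrt(2π·46n).
Dividing by n^4: sqrt(2π·46n) / n^4 = sqrt(2π·46) · n^((1−8)/2), so the expression behaves like sqrt(2π·46) · n^((1−8)/2) → 0.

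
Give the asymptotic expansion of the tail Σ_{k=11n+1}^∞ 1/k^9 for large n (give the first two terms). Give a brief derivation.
Σ_{k>11n} 1/k^9 = 1/(8 · (11n)^8) − 1/(2 · (11n)^9) + O(1/(11n)^10)

Compare to the integral: ∫_{11n}^∞ x^(−9) dx = [−x^(−8)/8]_{11n}^∞ = 1/((9−1)·(11n)^8). The Euler-Maclaurin correction adds −f(11n)/2 = −1/(2·(11n)^9). Euler-Maclaurin then gives
  Σ_{k>11n} 1/k^9 = ∫_{11n}^∞ dx/x^9 − 1/(2·(11n)^9) + O(1/(11n)^10).
(Equivalently this is ζ(9) − Σ_{k≤11n} 1/k^9.)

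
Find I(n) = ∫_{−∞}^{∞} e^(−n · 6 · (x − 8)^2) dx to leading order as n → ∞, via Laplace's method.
I(n) = sqrt(π/(6n))

Here φ(x) = 6 · (x − 8)^2 has its unique minimum at x* = 8 with φ(x*) = 0 and φ''(x*) = 12. Laplace's method gives
  I(n) ~ e^(−n φ(x*)) · sqrt(2π / (n · φ''(x*))) = sqrt(2π / (12n)) = sqrt(π/(6n)).
This is exact: substituting u = (x − 8)·sqrt(6n) gives I(n) = (1/sqrt(6n)) ∫_{−∞}^{∞} e^(−u^2) du = sqrt(π/(6n)).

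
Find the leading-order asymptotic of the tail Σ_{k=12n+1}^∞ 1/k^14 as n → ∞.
Σ_{k>12n} 1/k^14 ~ 1/(13 · (12n)^13)

Compare to the integral: ∫_{12n}^∞ x^(−14) dx = [−x^(−13)/13]_{12n}^∞ = 1/((14−1)·(12n)^13). Euler-Maclaurin then gives
  Σ_{k>12n} 1/k^14 = ∫_{12n}^∞ dx/x^14 − 1/(2·(12n)^14) + O(1/(12n)^15).
(Equivalently this is ζ(14) − Σ_{k≤12n} 1/k^14.)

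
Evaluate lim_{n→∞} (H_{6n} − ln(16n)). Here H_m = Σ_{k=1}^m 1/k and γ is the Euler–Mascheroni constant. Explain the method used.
lim = ln(3/8) + γ

By Euler-Maclaurin, H_m = ln m + γ + O(1/m). So
  H_{6n} − ln(16n) = ln(6n) + γ − ln(16n) + O(1/n)
                       = ln(6/16) + γ + O(1/n).
Hence the limit is ln(6/16) + γ (= ln(3/8)).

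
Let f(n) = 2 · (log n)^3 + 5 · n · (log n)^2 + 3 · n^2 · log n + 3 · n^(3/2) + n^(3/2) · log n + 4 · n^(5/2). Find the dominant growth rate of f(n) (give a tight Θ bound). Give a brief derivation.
f(n) ∈ Θ(n^(5/2))

Compare the terms by growth order. For large n, n^a · (log n)^b dominates n^a' · (log n)^b' iff a > a', or (a = a' and b > b'). Ranking the 6 terms shows the dominant one is 4 · n^(5/2). Hence f(n) ∈ Θ(n^(5/2)).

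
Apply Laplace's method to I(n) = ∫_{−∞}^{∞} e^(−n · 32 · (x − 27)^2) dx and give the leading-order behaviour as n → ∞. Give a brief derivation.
I(n) = sqrt(π/(32n))

Here φ(x) = 32 · (x − 27)^2 has its unique minimum at x* = 27 with φ(x*) = 0 and φ''(x*) = 64. Laplace's method gives
  I(n) ~ e^(−n φ(x*)) · sqrt(2π / (n · φ''(x*))) = sqrt(2π / (64n)) = sqrt(π/(32n)).
This is exact: substituting u = (x − 27)·sqrt(32n) gives I(n) = (1/sqrt(32n)) ∫_{−∞}^{∞} e^(−u^2) du = sqrt(π/(32n)).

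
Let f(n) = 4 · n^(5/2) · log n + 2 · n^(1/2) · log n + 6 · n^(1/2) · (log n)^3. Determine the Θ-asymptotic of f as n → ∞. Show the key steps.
f(n) ∈ Θ(n^(5/2) · log n)

Compare the terms by growth order. For large n, n^a · (log n)^b dominates n^a' · (log n)^b' iff a > a', or (a = a' and b > b'). Ranking the 3 terms shows the dominant one is 4 · n^(5/2) · log n. Hence f(n) ∈ Θ(n^(5/2) · log n).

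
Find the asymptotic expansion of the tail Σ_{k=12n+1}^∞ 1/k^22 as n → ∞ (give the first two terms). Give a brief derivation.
Σ_{k>12n} 1/k^22 = 1/(21 · (12n)^21) − 1/(2 · (12n)^22) + O(1/(12n)^23)

Compare to the integral: ∫_{12n}^∞ x^(−22) dx = [−x^(−21)/21]_{12n}^∞ = 1/((22−1)·(12n)^21). The Euler-Maclaurin correction adds −f(12n)/2 = −1/(2·(12n)^22). Euler-Maclaurin then gives
  Σ_{k>12n} 1/k^22 = ∫_{12n}^∞ dx/x^22 − 1/(2·(12n)^22) + O(1/(12n)^23).
(Equivalently this is ζ(22) − Σ_{k≤12n} 1/k^22.)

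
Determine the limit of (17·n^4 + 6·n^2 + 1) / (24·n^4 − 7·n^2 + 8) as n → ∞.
lim = 17/24

For large n the leading n^4 terms dominate both numerator and denominator. Dividing top and bottom by n^4, every other term tends to 0, leaving 17/24.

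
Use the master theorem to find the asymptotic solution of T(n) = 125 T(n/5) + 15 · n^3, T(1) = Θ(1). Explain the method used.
T(n) = Θ(n^3 log n)

log_5 125 = 3, and f(n) = 15 · n^3 = Θ(n^(log_5 125)). This is Case 2 of the master theorem: T(n) = Θ(f(n) · log n) = Θ(n^3 log n).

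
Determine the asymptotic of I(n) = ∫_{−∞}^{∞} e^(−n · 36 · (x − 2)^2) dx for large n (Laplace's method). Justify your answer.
I(n) = sqrt(π/(36n))

Here φ(x) = 36 · (x − 2)^2 has its unique minimum at x* = 2 with φ(x*) = 0 and φ''(x*) = 72. Laplace's method gives
  I(n) ~ e^(−n φ(x*)) · sqrt(2π / (n · φ''(x*))) = sqrt(2π / (72n)) = sqrt(π/(36n)).
This is exact: substituting u = (x − 2)·sqrt(36n) gives I(n) = (1/sqrt(36n)) ∫_{−∞}^{∞} e^(−u^2) du = sqrt(π/(36n)).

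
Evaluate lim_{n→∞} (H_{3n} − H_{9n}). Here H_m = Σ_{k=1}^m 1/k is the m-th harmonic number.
lim = ln(3/9) = −ln 3

Euler-Maclaurin gives H_m = ln m + γ + 1/(2m) + O(1/m^2). The γ and O(1/m) terms cancel in the difference:
  H_{3n} − H_{9n} = ln(3n) − ln(9n) + O(1/n) = ln(3/9) + O(1/n).
Hence the limit is ln(3/9) = −ln 3.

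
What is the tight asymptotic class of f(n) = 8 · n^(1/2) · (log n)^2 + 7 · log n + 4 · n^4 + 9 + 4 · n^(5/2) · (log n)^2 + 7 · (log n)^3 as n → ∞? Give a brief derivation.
f(n) ∈ Θ(n^4)

Compare the terms by growth order. For large n, n^a · (log n)^b dominates n^a' · (log n)^b' iff a > a', or (a = a' and b > b'). Ranking the 6 terms shows the dominant one is 4 · n^4. Hence f(n) ∈ Θ(n^4).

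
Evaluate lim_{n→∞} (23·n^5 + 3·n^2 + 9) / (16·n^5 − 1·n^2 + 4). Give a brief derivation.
lim = 23/16

For large n the leading n^5 terms dominate both numerator and denominator. Dividing top and bottom by n^5, every other term tends to 0, leaving 23/16.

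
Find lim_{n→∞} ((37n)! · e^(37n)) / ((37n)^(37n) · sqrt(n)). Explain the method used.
lim = sqrt(2π·37)

Stirling: (37n)! ~ sqrt(2π·37n) · (37n/e)^(37n). Hence
  (37n)! · e^(37n) / (37n)^(37n) ~ sqrt(2π·37n).
Dividing by sqrt(n): sqrt(2π·37n) / sqrt(n) = sqrt(2π·37) · n^((1−1)/2), so the limit is sqrt(2π·37).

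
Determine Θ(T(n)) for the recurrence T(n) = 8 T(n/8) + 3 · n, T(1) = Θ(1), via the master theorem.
T(n) = Θ(n log n)

log_8 8 = 1, and f(n) = 3 · n = Θ(n^(log_8 8)). This is Case 2 of the master theorem: T(n) = Θ(f(n) · log n) = Θ(n log n).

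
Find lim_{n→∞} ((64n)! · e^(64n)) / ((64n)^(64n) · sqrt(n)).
lim = sqrt(2π·64)

Stirling: (64n)! ~ sqrt(2π·64n) · (64n/e)^(64n). Hence
  (64n)! · e^(64n) / (64n)^(64n) ~ sqrt(2π·64n).
Dividing by sqrt(n): sqrt(2π·64n) / sqrt(n) = sqrt(2π·64) · n^((1−1)/2), so the limit is sqrt(2π·64).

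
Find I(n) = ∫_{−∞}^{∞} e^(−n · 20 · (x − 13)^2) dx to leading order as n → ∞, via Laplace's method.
I(n) = sqrt(π/(20n))

Here φ(x) = 20 · (x − 13)^2 has its unique minimum at x* = 13 with φ(x*) = 0 and φ''(x*) = 40. Laplace's method gives
  I(n) ~ e^(−n φ(x*)) · sqrt(2π / (n · φ''(x*))) = sqrt(2π / (40n)) = sqrt(π/(20n)).
This is exact: substituting u = (x − 13)·sqrt(20n) gives I(n) = (1/sqrt(20n)) ∫_{−∞}^{∞} e^(−u^2) du = sqrt(π/(20n)).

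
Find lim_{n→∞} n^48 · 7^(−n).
lim = 0

Exponentials with base > 1 dominate every fixed polynomial: for any fixed c, n^c / 7^n → 0 as n → ∞ (e.g. by the ratio test, or by writing 7^n = e^(n ln 7) and noting e^(n ln 7) / n^c → ∞). Hence n^48 · 7^(−n) = n^48 / 7^n → 0.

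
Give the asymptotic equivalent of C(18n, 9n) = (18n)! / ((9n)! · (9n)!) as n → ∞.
C(18n, 9n) ~ (4)^(9n) · sqrt(1/(π·9n))

Write N = 9n. Apply Stirling to each factorial:
  (2N)! ~ sqrt(2π·2N) · (2N/e)^(2N),
  N! ~ sqrt(2π N) · (N/e)^N,
  (1N)! ~ sqrt(2π·1N) · (1N/e)^(1N).
The exponential factors combine to (2N)^(2N) / (N^N · (1N)^(1N)) = 2^(2N)/1^(1N) = (2^2/1^1)^N = (4)^N.
The square-root prefactors combine to sqrt(2π·2N) / (sqrt(2π N)·sqrt(2π·1N)) = sqrt(2 / (2π·1·N)) = sqrt(1/(π·9n)).
Substituting N = 9n: C(18n, 9n) ~ (4)^(9n) · sqrt(1/(π·9n)).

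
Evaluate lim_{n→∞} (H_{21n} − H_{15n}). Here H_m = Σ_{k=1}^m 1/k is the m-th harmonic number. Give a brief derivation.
lim = ln(21/15) = ln(7/5)

Euler-Maclaurin gives H_m = ln m + γ + 1/(2m) + O(1/m^2). The γ and O(1/m) terms cancel in the difference:
  H_{21n} − H_{15n} = ln(21n) − ln(15n) + O(1/n) = ln(21/15) + O(1/n).
Hence the limit is ln(21/15) = ln(7/5).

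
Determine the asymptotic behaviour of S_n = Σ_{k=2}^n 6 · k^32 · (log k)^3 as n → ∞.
S_n ~ 2 · n^33 · (log n)^3 / 11

By integral comparison, S_n = ∫_1^n 6 · x^32 · (log x)^3 dx + O(n^32 · (log n)^3). For the integral, the leading term of ∫_1^n x^32 (log x)^3 dx is n^33/33 · (log n)^3 (by repeated integration by parts; each step lowers the log-exponent and produces a relatively O(1/log n) correction). Hence S_n ~ 2 · n^33 · (log n)^3 / 11.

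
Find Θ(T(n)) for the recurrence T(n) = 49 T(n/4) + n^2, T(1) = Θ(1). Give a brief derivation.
T(n) = Θ(n^(log_4 49))

Master theorem: compare f(n) = n^2 to n^(log_4 49) where log_4 49 ≈ 2.807. Since 2 < log_4 49, we have f(n) = O(n^(log_4 49 − ε)) for some ε > 0 — Case 1. Hence T(n) = Θ(n^(log_4 49)).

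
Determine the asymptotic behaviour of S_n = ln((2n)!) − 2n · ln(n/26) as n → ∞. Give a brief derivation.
S_n ~ 2n · (ln 52 − 1) + O(ln n)

Stirling: ln((2n)!) = 2n ln(2n) − 2n + O(ln n).
  S_n = 2n ln(2n) − 2n − 2n ln(n/26) + O(ln n)
      = 2n ln(2n) − 2n ln n + 2n ln 26 − 2n + O(ln n)
      = 2n ln 2 + 2n ln 26 − 2n + O(ln n)
      = 2n (ln 52 − 1) + O(ln n).
Numerically ln(52) − 1 ≈ 2.9512.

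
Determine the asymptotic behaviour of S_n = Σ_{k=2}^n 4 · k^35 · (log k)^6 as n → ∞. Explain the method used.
S_n ~ n^36 · (log n)^6 / 9

By integral comparison, S_n = ∫_1^n 4 · x^35 · (log x)^6 dx + O(n^35 · (log n)^6). For the integral, the leading term of ∫_1^n x^35 (log x)^6 dx is n^36/36 · (log n)^6 (by repeated integration by parts; each step lowers the log-exponent and produces a relatively O(1/log n) correction). Hence S_n ~ n^36 · (log n)^6 / 9.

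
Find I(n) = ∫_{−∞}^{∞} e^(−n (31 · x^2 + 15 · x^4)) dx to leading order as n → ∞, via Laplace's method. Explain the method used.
I(n) ~ sqrt(π/(31n))

φ(x) = 31 · x^2 + 15 · x^4 has its unique global minimum at x* = 0 (since φ'(x) = 62x + 60x^3 = 0 only at x = 0 for real x with both coefficients positive, and φ → ∞ as |x| → ∞). At x* = 0, φ(0) = 0 and φ''(0) = 62. Laplace's method then gives
  I(n) ~ sqrt(2π / (n · φ''(0))) · e^(−n φ(0)) = sqrt(2π / (62n)) = sqrt(π/(31n)).
The 15 · x^4 term contributes only at subleading order (an O(1/n) relative correction).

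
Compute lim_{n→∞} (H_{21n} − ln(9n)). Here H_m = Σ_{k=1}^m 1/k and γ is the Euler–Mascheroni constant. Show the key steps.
lim = ln(7/3) + γ

By Euler-Maclaurin, H_m = ln m + γ + O(1/m). So
  H_{21n} − ln(9n) = ln(21n) + γ − ln(9n) + O(1/n)
                       = ln(21/9) + γ + O(1/n).
Hence the limit is ln(21/9) + γ (= ln(7/3)).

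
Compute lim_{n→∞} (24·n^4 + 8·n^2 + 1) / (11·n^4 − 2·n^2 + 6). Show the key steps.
lim = 24/11

For large n the leading n^4 terms dominate both numerator and denominator. Dividing top and bottom by n^4, every other term tends to 0, leaving 24/11.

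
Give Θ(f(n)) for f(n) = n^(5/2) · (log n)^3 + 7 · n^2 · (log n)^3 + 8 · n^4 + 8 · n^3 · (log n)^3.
f(n) ∈ Θ(n^4)

Compare the terms by growth order. For large n, n^a · (log n)^b dominates n^a' · (log n)^b' iff a > a', or (a = a' and b > b'). Ranking the 4 terms shows the dominant one is 8 · n^4. Hence f(n) ∈ Θ(n^4).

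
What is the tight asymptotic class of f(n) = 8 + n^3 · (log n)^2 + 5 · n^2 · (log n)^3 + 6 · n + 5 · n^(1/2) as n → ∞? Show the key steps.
f(n) ∈ Θ(n^3 · (log n)^2)

Compare the terms by growth order. For large n, n^a · (log n)^b dominates n^a' · (log n)^b' iff a > a', or (a = a' and b > b'). Ranking the 5 terms shows the dominant one is n^3 · (log n)^2. Hence f(n) ∈ Θ(n^3 · (log n)^2).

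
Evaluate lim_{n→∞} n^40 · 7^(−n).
lim = 0

Exponentials with base > 1 dominate every fixed polynomial: for any fixed c, n^c / 7^n → 0 as n → ∞ (e.g. by the ratio test, or by writing 7^n = e^(n ln 7) and noting e^(n ln 7) / n^c → ∞). Hence n^40 · 7^(−n) = n^40 / 7^n → 0.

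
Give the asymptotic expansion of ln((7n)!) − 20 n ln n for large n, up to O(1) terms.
ln((7n)!) − 20 n ln n = −13 n ln n + 7(ln 7 − 1) n + (1/2) ln(2π·7n) + O(1/n)

Stirling: ln((7n)!) = 7n ln(7n) − 7n + (1/2) ln(2π·7n) + O(1/n).
Expand 7n ln(7n) = 7n (ln n + ln 7) = 7n ln n + 7n ln 7.
Subtract 20n ln n: leading term is (7 − 20) n ln n = −13 n ln n. The next term is 7n ln 7 − 7n = 7(ln 7 − 1) n. Then the (1/2) ln(2π·7n) correction.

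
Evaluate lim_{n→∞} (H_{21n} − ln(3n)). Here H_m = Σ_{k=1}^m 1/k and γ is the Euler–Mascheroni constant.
lim = ln 7 + γ

By Euler-Maclaurin, H_m = ln m + γ + O(1/m). So
  H_{21n} − ln(3n) = ln(21n) + γ − ln(3n) + O(1/n)
                       = ln(21/3) + γ + O(1/n).
Hence the limit is ln(21/3) + γ (= ln 7).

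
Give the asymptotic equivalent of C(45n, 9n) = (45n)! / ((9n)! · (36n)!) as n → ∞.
C(45n, 9n) ~ (3125/256)^(9n) · sqrt(5/(8π·9n))

Write N = 9n. Apply Stirling to each factorial:
  (5N)! ~ sqrt(2π·5N) · (5N/e)^(5N),
  N! ~ sqrt(2π N) · (N/e)^N,
  (4N)! ~ sqrt(2π·4N) · (4N/e)^(4N).
The exponential factors combine to (5N)^(5N) / (N^N · (4N)^(4N)) = 5^(5N)/4^(4N) = (5^5/4^4)^N = (3125/256)^N.
The square-root prefactors combine to sqrt(2π·5N) / (sqrt(2π N)·sqrt(2π·4N)) = sqrt(5 / (2π·4·N)) = sqrt(5/(8π·9n)).
Substituting N = 9n: C(45n, 9n) ~ (3125/256)^(9n) · sqrt(5/(8π·9n)).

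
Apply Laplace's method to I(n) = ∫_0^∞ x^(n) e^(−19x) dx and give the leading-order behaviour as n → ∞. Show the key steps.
I(n) ~ (sqrt(2π·n) / 19) · (n/(19e))^(n)

Write the integrand as exp(n ln x − 19x) and set f(x) = n ln x − 19x. Then f'(x) = n/x − 19 = 0 at x* = n/19, and f''(x*) = −n/x*^2 = −19^2/(n). Laplace's method (interior maximum) gives
  I(n) ~ e^(f(x*)) · sqrt(2π / |f''(x*)|)
        = exp(n ln(n/19) − n) · sqrt(2π · n / 19^2)
        = (n/19)^(n) e^(−n) · sqrt(2π·n) / 19
        = (sqrt(2π·n) / 19) · (n/(19e))^(n).
This matches Γ(n+1)/19^(n+1) with Stirling applied to Γ.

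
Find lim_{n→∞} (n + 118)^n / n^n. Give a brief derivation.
lim = e^118

Rewrite as (1 + 118/n)^(n). By the standard limit (1 + x/n)^n → e^x, we have (1 + 118/n)^n → e^118, and raising to the 1st power gives e^118.
More precisely, ln[(1 + 118/n)^(n)] = n · ln(1 + 118/n) = n · (118/n + O(1/n^2)) = 118 + O(1/n) → 118.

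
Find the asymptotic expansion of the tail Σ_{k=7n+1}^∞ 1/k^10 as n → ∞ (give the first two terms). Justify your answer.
Σ_{k>7n} 1/k^10 = 1/(9 · (7n)^9) − 1/(2 · (7n)^10) + O(1/(7n)^11)

Compare to the integral: ∫_{7n}^∞ x^(−10) dx = [−x^(−9)/9]_{7n}^∞ = 1/((10−1)·(7n)^9). The Euler-Maclaurin correction adds −f(7n)/2 = −1/(2·(7n)^10). Euler-Maclaurin then gives
  Σ_{k>7n} 1/k^10 = ∫_{7n}^∞ dx/x^10 − 1/(2·(7n)^10) + O(1/(7n)^11).
(Equivalently this is ζ(10) − Σ_{k≤7n} 1/k^10.)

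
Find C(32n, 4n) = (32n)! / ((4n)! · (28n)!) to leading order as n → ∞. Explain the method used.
C(32n, 4n) ~ (16777216/823543)^(4n) · sqrt(4/(7π·4n))

Write N = 4n. Apply Stirling to each factorial:
  (8N)! ~ sqrt(2π·8N) · (8N/e)^(8N),
  N! ~ sqrt(2π N) · (N/e)^N,
  (7N)! ~ sqrt(2π·7N) · (7N/e)^(7N).
The exponential factors combine to (8N)^(8N) / (N^N · (7N)^(7N)) = 8^(8N)/7^(7N) = (8^8/7^7)^N = (16777216/823543)^N.
The square-root prefactors combine to sqrt(2π·8N) / (sqrt(2π N)·sqrt(2π·7N)) = sqrt(8 / (2π·7·N)) = sqrt(4/(7π·4n)).
Substituting N = 4n: C(32n, 4n) ~ (16777216/823543)^(4n) · sqrt(4/(7π·4n)).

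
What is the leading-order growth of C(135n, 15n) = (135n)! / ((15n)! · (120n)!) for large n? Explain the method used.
C(135n, 15n) ~ (387420489/16777216)^(15n) · sqrt(9/(16π·15n))

Write N = 15n. Apply Stirling to each factorial:
  (9N)! ~ sqrt(2π·9N) · (9N/e)^(9N),
  N! ~ sqrt(2π N) · (N/e)^N,
  (8N)! ~ sqrt(2π·8N) · (8N/e)^(8N).
The exponential factors combine to (9N)^(9N) / (N^N · (8N)^(8N)) = 9^(9N)/8^(8N) = (9^9/8^8)^N = (387420489/16777216)^N.
The square-root prefactors combine to sqrt(2π·9N) / (sqrt(2π N)·sqrt(2π·8N)) = sqrt(9 / (2π·8·N)) = sqrt(9/(16π·15n)).
Substituting N = 15n: C(135n, 15n) ~ (387420489/16777216)^(15n) · sqrt(9/(16π·15n)).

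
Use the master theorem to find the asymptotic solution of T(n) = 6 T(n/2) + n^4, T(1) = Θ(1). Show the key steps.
T(n) = Θ(n^4)

log_2 6 ≈ 2.585. f(n) = n^4 dominates n^(log_2 6) since 4 > 2.585, and the regularity condition a·f(n/b) = 6·(n/2)^4 = (6/16)·n^4 ≤ c·f(n) holds with c = 6/16 ≈ 0.375 < 1. So this is Case 3: T(n) = Θ(f(n)) = Θ(n^4).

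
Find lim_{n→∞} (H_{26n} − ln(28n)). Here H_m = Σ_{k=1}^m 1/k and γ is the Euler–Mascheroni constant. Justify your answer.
lim = ln(13/14) + γ

By Euler-Maclaurin, H_m = ln m + γ + O(1/m). So
  H_{26n} − ln(28n) = ln(26n) + γ − ln(28n) + O(1/n)
                       = ln(26/28) + γ + O(1/n).
Hence the limit is ln(26/28) + γ (= ln(13/14)).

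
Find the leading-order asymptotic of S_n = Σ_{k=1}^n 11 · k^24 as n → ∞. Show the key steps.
S_n ~ 11 · n^25 / 25

By integral comparison (Euler-Maclaurin), Σ_{k=1}^n 11 · k^24 = 11 · ∫_0^n x^24 dx + O(n^24) = 11 · n^25/25 + O(n^24). (Equivalently, Faulhaber's formula gives the same leading term.)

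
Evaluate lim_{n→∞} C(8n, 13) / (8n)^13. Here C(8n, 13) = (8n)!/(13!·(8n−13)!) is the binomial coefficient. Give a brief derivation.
lim = 1/13! = 1/6227020800

With N = 8n → ∞: C(N, 13) / N^13 = [N(N−1)…(N−12)] / (13! · N^13) = (1/13!) · 1 · (1 − 1/(8n)) · … · (1 − 12/(8n)). Each factor → 1 as N → ∞, so the limit is 1/13! = 1/6227020800.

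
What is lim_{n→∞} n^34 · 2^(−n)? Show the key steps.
lim = 0

Exponentials with base > 1 dominate every fixed polynomial: for any fixed c, n^c / 2^n → 0 as n → ∞ (e.g. by the ratio test, or by writing 2^n = e^(n ln 2) and noting e^(n ln 2) / n^c → ∞). Hence n^34 · 2^(−n) = n^34 / 2^n → 0.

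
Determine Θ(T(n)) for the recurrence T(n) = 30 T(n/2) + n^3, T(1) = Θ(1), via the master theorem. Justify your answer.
T(n) = Θ(n^(log_2 30))

Master theorem: compare f(n) = n^3 to n^(log_2 30) where log_2 30 ≈ 4.907. Since 3 < log_2 30, we have f(n) = O(n^(log_2 30 − ε)) for some ε > 0 — Case 1. Hence T(n) = Θ(n^(log_2 30)).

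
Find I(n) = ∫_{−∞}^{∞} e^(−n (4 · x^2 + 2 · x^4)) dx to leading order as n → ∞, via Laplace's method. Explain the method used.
I(n) ~ sqrt(π/(4n))

φ(x) = 4 · x^2 + 2 · x^4 has its unique global minimum at x* = 0 (since φ'(x) = 8x + 8x^3 = 0 only at x = 0 for real x with both coefficients positive, and φ → ∞ as |x| → ∞). At x* = 0, φ(0) = 0 and φ''(0) = 8. Laplace's method then gives
  I(n) ~ sqrt(2π / (n · φ''(0))) · e^(−n φ(0)) = sqrt(2π / (8n)) = sqrt(π/(4n)).
The 2 · x^4 term contributes only at subleading order (an O(1/n) relative correction).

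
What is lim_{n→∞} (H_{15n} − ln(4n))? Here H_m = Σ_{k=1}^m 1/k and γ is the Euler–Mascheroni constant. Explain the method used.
lim = ln(15/4) + γ

By Euler-Maclaurin, H_m = ln m + γ + O(1/m). So
  H_{15n} − ln(4n) = ln(15n) + γ − ln(4n) + O(1/n)
                       = ln(15/4) + γ + O(1/n).
Hence the limit is ln(15/4) + γ.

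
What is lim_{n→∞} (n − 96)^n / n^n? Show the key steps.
lim = e^(−96)

Rewrite as (1 − 96/n)^(n). By the standard limit (1 + x/n)^n → e^x, we have (1 − 96/n)^n → e^(−96), and raising to the 1st power gives e^(−96).
More precisely, ln[(1 − 96/n)^(n)] = n · ln(1 − 96/n) = n · (-96/n + O(1/n^2)) = -96 + O(1/n) → -96.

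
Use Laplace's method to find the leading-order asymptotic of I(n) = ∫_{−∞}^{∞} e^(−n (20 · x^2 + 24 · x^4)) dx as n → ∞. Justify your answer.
I(n) ~ sqrt(π/(20n))

φ(x) = 20 · x^2 + 24 · x^4 has its unique global minimum at x* = 0 (since φ'(x) = 40x + 96x^3 = 0 only at x = 0 for real x with both coefficients positive, and φ → ∞ as |x| → ∞). At x* = 0, φ(0) = 0 and φ''(0) = 40. Laplace's method then gives
  I(n) ~ sqrt(2π / (n · φ''(0))) · e^(−n φ(0)) = sqrt(2π / (40n)) = sqrt(π/(20n)).
The 24 · x^4 term contributes only at subleading order (an O(1/n) relative correction).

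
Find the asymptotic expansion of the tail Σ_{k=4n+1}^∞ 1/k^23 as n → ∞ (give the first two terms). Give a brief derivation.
Σ_{k>4n} 1/k^23 = 1/(22 · (4n)^22) − 1/(2 · (4n)^23) + O(1/(4n)^24)

Compare to the integral: ∫_{4n}^∞ x^(−23) dx = [−x^(−22)/22]_{4n}^∞ = 1/((23−1)·(4n)^22). The Euler-Maclaurin correction adds −f(4n)/2 = −1/(2·(4n)^23). Euler-Maclaurin then gives
  Σ_{k>4n} 1/k^23 = ∫_{4n}^∞ dx/x^23 − 1/(2·(4n)^23) + O(1/(4n)^24).
(Equivalently this is ζ(23) − Σ_{k≤4n} 1/k^23.)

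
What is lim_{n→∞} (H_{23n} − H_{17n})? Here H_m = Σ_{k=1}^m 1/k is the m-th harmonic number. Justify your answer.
lim = ln(23/17)

Euler-Maclaurin gives H_m = ln m + γ + 1/(2m) + O(1/m^2). The γ and O(1/m) terms cancel in the difference:
  H_{23n} − H_{17n} = ln(23n) − ln(17n) + O(1/n) = ln(23/17) + O(1/n).
Hence the limit is ln(23/17).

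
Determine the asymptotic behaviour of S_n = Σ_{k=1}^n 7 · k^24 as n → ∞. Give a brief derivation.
S_n ~ 7 · n^25 / 25

By integral comparison (Euler-Maclaurin), Σ_{k=1}^n 7 · k^24 = 7 · ∫_0^n x^24 dx + O(n^24) = 7 · n^25/25 + O(n^24). (Equivalently, Faulhaber's formula gives the same leading term.)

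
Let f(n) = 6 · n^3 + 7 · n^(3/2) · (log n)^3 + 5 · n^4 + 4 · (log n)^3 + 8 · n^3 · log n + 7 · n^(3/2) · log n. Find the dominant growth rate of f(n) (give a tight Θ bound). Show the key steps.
f(n) ∈ Θ(n^4)

Compare the terms by growth order. For large n, n^a · (log n)^b dominates n^a' · (log n)^b' iff a > a', or (a = a' and b > b'). Ranking the 6 terms shows the dominant one is 5 · n^4. Hence f(n) ∈ Θ(n^4).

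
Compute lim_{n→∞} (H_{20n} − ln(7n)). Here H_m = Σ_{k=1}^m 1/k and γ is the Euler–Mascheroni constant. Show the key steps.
lim = ln(20/7) + γ

By Euler-Maclaurin, H_m = ln m + γ + O(1/m). So
  H_{20n} − ln(7n) = ln(20n) + γ − ln(7n) + O(1/n)
                       = ln(20/7) + γ + O(1/n).
Hence the limit is ln(20/7) + γ.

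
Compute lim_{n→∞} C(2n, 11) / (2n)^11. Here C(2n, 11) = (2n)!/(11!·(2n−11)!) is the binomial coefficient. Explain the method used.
lim = 1/11! = 1/39916800

With N = 2n → ∞: C(N, 11) / N^11 = [N(N−1)…(N−10)] / (11! · N^11) = (1/11!) · 1 · (1 − 1/(2n)) · … · (1 − 10/(2n)). Each factor → 1 as N → ∞, so the limit is 1/11! = 1/39916800.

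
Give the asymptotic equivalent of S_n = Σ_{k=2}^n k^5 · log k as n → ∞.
S_n ~ n^6 log n / 6 − n^6 / 36

By integral comparison, S_n = ∫_1^n x^5 · log x dx + O(n^5 · log n). For the integral, ∫ x^5 log x dx = n^6 log n / 6 − n^6/36 (integration by parts). Hence S_n ~ n^6 log n / 6 − n^6 / 36.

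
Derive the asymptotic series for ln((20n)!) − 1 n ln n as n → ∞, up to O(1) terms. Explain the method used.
ln((20n)!) − 1 n ln n = 19 n ln n + 20(ln 20 − 1) n + (1/2) ln(2π·20n) + O(1/n)

Stirling: ln((20n)!) = 20n ln(20n) − 20n + (1/2) ln(2π·20n) + O(1/n).
Expand 20n ln(20n) = 20n (ln n + ln 20) = 20n ln n + 20n ln 20.
Subtract 1n ln n: leading term is (20 − 1) n ln n = 19 n ln n. The next term is 20n ln 20 − 20n = 20(ln 20 − 1) n. Then the (1/2) ln(2π·20n) correction.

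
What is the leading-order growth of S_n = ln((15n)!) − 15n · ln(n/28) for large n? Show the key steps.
S_n ~ 15n · (ln 420 − 1) + O(ln n)

Stirling: ln((15n)!) = 15n ln(15n) − 15n + O(ln n).
  S_n = 15n ln(15n) − 15n − 15n ln(n/28) + O(ln n)
      = 15n ln(15n) − 15n ln n + 15n ln 28 − 15n + O(ln n)
      = 15n ln 15 + 15n ln 28 − 15n + O(ln n)
      = 15n (ln 420 − 1) + O(ln n).
Numerically ln(420) − 1 ≈ 5.0403.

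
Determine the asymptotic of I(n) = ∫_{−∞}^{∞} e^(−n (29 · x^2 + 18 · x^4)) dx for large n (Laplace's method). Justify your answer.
I(n) ~ sqrt(π/(29n))

φ(x) = 29 · x^2 + 18 · x^4 has its unique global minimum at x* = 0 (since φ'(x) = 58x + 72x^3 = 0 only at x = 0 for real x with both coefficients positive, and φ → ∞ as |x| → ∞). At x* = 0, φ(0) = 0 and φ''(0) = 58. Laplace's method then gives
  I(n) ~ sqrt(2π / (n · φ''(0))) · e^(−n φ(0)) = sqrt(2π / (58n)) = sqrt(π/(29n)).
The 18 · x^4 term contributes only at subleading order (an O(1/n) relative correction).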